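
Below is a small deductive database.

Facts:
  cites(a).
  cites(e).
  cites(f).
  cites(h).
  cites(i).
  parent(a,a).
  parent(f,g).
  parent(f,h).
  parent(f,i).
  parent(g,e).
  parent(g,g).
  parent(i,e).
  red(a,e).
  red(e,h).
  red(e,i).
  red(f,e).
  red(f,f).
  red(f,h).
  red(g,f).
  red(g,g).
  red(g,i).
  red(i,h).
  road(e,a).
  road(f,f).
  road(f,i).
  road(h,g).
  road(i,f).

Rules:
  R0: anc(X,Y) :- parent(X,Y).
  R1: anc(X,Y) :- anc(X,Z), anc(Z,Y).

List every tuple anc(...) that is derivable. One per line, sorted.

anc(a,a)
anc(f,e)
anc(f,g)
anc(f,h)
anc(f,i)
anc(g,e)
anc(g,g)
anc(i,e)

round 1: derive anc(a,a) via R0 from parent(a,a)
round 1: derive anc(f,g) via R0 from parent(f,g)
round 1: derive anc(f,h) via R0 from parent(f,h)
round 1: derive anc(f,i) via R0 from parent(f,i)
round 1: derive anc(g,e) via R0 from parent(g,e)
round 1: derive anc(g,g) via R0 from parent(g,g)
round 1: derive anc(i,e) via R0 from parent(i,e)
round 2: derive anc(f,e) via R1 from anc(f,g), anc(g,e)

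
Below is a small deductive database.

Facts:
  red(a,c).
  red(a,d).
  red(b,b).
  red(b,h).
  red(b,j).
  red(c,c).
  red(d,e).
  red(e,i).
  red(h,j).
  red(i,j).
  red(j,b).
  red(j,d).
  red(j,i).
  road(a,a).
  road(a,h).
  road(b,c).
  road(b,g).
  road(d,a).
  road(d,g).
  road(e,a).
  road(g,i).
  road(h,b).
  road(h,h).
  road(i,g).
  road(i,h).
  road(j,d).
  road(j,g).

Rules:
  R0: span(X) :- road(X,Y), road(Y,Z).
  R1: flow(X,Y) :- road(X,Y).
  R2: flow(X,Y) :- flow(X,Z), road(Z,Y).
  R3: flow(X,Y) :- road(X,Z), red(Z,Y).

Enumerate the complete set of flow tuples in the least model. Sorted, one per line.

flow(a,a)
flow(a,b)
flow(a,c)
flow(a,d)
flow(a,g)
flow(a,h)
flow(a,i)
flow(a,j)
flow(b,b)
flow(b,c)
flow(b,g)
flow(b,h)
flow(b,i)
flow(d,a)
flow(d,b)
flow(d,c)
flow(d,d)
flow(d,g)
flow(d,h)
flow(d,i)
flow(e,a)
flow(e,b)
flow(e,c)
flow(e,d)
flow(e,g)
flow(e,h)
flow(e,i)
flow(g,a)
flow(g,b)
flow(g,c)
flow(g,d)
flow(g,g)
flow(g,h)
flow(g,i)
flow(g,j)
flow(h,a)
flow(h,b)
flow(h,c)
flow(h,d)
flow(h,g)
flow(h,h)
flow(h,i)
flow(h,j)
flow(i,a)
flow(i,b)
flow(i,c)
flow(i,d)
flow(i,g)
flow(i,h)
flow(i,i)
flow(i,j)
flow(j,a)
flow(j,b)
flow(j,c)
flow(j,d)
flow(j,e)
flow(j,g)
flow(j,h)
flow(j,i)

round 1: derive flow(a,a) via R1 from road(a,a)
round 1: derive flow(a,h) via R1 from road(a,h)
round 1: derive flow(b,c) via R1 from road(b,c)
round 1: derive flow(b,g) via R1 from road(b,g)
round 1: derive flow(d,a) via R1 from road(d,a)
round 1: derive flow(d,g) via R1 from road(d,g)
round 1: derive flow(e,a) via R1 from road(e,a)
round 1: derive flow(g,i) via R1 from road(g,i)
round 1: derive flow(h,b) via R1 from road(h,b)
round 1: derive flow(h,h) via R1 from road(h,h)
round 1: derive flow(i,g) via R1 from road(i,g)
round 1: derive flow(i,h) via R1 from road(i,h)
round 1: derive flow(j,d) via R1 from road(j,d)
round 1: derive flow(j,g) via R1 from road(j,g)
round 1: derive flow(a,c) via R3 from road(a,a), red(a,c)
round 1: derive flow(a,d) via R3 from road(a,a), red(a,d)
round 1: derive flow(a,j) via R3 from road(a,h), red(h,j)
round 1: derive flow(d,c) via R3 from road(d,a), red(a,c)
round 1: derive flow(d,d) via R3 from road(d,a), red(a,d)
round 1: derive flow(e,c) via R3 from road(e,a), red(a,c)
round 1: derive flow(e,d) via R3 from road(e,a), red(a,d)
round 1: derive flow(g,j) via R3 from road(g,i), red(i,j)
round 1: derive flow(h,j) via R3 from road(h,b), red(b,j)
round 1: derive flow(i,j) via R3 from road(i,h), red(h,j)
round 1: derive flow(j,e) via R3 from road(j,d), red(d,e)
round 2: derive flow(a,b) via R2 from flow(a,h), road(h,b)
round 2: derive flow(a,g) via R2 from flow(a,d), road(d,g)
round 2: derive flow(b,i) via R2 from flow(b,g), road(g,i)
round 2: derive flow(d,h) via R2 from flow(d,a), road(a,h)
round 2: derive flow(d,i) via R2 from flow(d,g), road(g,i)
round 2: derive flow(e,g) via R2 from flow(e,d), road(d,g)
round 2: derive flow(e,h) via R2 from flow(e,a), road(a,h)
round 2: derive flow(g,d) via R2 from flow(g,j), road(j,d)
round 2: derive flow(g,g) via R2 from flow(g,i), road(i,g)
round 2: derive flow(g,h) via R2 from flow(g,i), road(i,h)
round 2: derive flow(h,c) via R2 from flow(h,b), road(b,c)
round 2: derive flow(h,d) via R2 from flow(h,j), road(j,d)
round 2: derive flow(h,g) via R2 from flow(h,b), road(b,g)
round 2: derive flow(i,b) via R2 from flow(i,h), road(h,b)
round 2: derive flow(i,d) via R2 from flow(i,j), road(j,d)
round 2: derive flow(i,i) via R2 from flow(i,g), road(g,i)
round 2: derive flow(j,a) via R2 from flow(j,d), road(d,a)
round 2: derive flow(j,i) via R2 from flow(j,g), road(g,i)
round 3: derive flow(a,i) via R2 from flow(a,g), road(g,i)
round 3: derive flow(b,h) via R2 from flow(b,i), road(i,h)
round 3: derive flow(d,b) via R2 from flow(d,h), road(h,b)
round 3: derive flow(e,b) via R2 from flow(e,h), road(h,b)
round 3: derive flow(e,i) via R2 from flow(e,g), road(g,i)
round 3: derive flow(g,a) via R2 from flow(g,d), road(d,a)
round 3: derive flow(g,b) via R2 from flow(g,h), road(h,b)
round 3: derive flow(h,a) via R2 from flow(h,d), road(d,a)
round 3: derive flow(h,i) via R2 from flow(h,g), road(g,i)
round 3: derive flow(i,a) via R2 from flow(i,d), road(d,a)
round 3: derive flow(i,c) via R2 from flow(i,b), road(b,c)
round 3: derive flow(j,h) via R2 from flow(j,a), road(a,h)
round 4: derive flow(b,b) via R2 from flow(b,h), road(h,b)
round 4: derive flow(g,c) via R2 from flow(g,b), road(b,c)
round 4: derive flow(j,b) via R2 from flow(j,h), road(h,b)
round 5: derive flow(j,c) via R2 from flow(j,b), road(b,c)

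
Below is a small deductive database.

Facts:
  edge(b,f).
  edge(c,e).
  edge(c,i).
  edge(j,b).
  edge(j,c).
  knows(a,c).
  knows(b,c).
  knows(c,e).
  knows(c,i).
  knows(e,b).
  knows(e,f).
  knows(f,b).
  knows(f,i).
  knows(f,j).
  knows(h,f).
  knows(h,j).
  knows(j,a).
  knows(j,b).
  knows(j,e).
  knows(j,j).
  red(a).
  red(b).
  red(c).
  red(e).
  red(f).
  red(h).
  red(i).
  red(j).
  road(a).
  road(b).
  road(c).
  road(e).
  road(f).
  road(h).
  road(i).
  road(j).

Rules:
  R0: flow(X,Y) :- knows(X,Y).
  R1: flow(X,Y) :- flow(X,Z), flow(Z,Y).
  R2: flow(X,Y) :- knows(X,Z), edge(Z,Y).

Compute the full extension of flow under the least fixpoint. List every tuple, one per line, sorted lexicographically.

flow(a,a)
flow(a,b)
flow(a,c)
flow(a,e)
flow(a,f)
flow(a,i)
flow(a,j)
flow(b,a)
flow(b,b)
flow(b,c)
flow(b,e)
flow(b,f)
flow(b,i)
flow(b,j)
flow(c,a)
flow(c,b)
flow(c,c)
flow(c,e)
flow(c,f)
flow(c,i)
flow(c,j)
flow(e,a)
flow(e,b)
flow(e,c)
flow(e,e)
flow(e,f)
flow(e,i)
flow(e,j)
flow(f,a)
flow(f,b)
flow(f,c)
flow(f,e)
flow(f,f)
flow(f,i)
flow(f,j)
flow(h,a)
flow(h,b)
flow(h,c)
flow(h,e)
flow(h,f)
flow(h,i)
flow(h,j)
flow(j,a)
flow(j,b)
flow(j,c)
flow(j,e)
flow(j,f)
flow(j,i)
flow(j,j)

round 1: derive flow(a,c) via R0 from knows(a,c)
round 1: derive flow(b,c) via R0 from knows(b,c)
round 1: derive flow(c,e) via R0 from knows(c,e)
round 1: derive flow(c,i) via R0 from knows(c,i)
round 1: derive flow(e,b) via R0 from knows(e,b)
round 1: derive flow(e,f) via R0 from knows(e,f)
round 1: derive flow(f,b) via R0 from knows(f,b)
round 1: derive flow(f,i) via R0 from knows(f,i)
round 1: derive flow(f,j) via R0 from knows(f,j)
round 1: derive flow(h,f) via R0 from knows(h,f)
round 1: derive flow(h,j) via R0 from knows(h,j)
round 1: derive flow(j,a) via R0 from knows(j,a)
round 1: derive flow(j,b) via R0 from knows(j,b)
round 1: derive flow(j,e) via R0 from knows(j,e)
round 1: derive flow(j,j) via R0 from knows(j,j)
round 1: derive flow(a,e) via R2 from knows(a,c), edge(c,e)
round 1: derive flow(a,i) via R2 from knows(a,c), edge(c,i)
round 1: derive flow(b,e) via R2 from knows(b,c), edge(c,e)
round 1: derive flow(b,i) via R2 from knows(b,c), edge(c,i)
round 1: derive flow(f,c) via R2 from knows(f,j), edge(j,c)
round 1: derive flow(f,f) via R2 from knows(f,b), edge(b,f)
round 1: derive flow(h,b) via R2 from knows(h,j), edge(j,b)
round 1: derive flow(h,c) via R2 from knows(h,j), edge(j,c)
round 1: derive flow(j,c) via R2 from knows(j,j), edge(j,c)
round 1: derive flow(j,f) via R2 from knows(j,b), edge(b,f)
round 2: derive flow(a,b) via R1 from flow(a,e), flow(e,b)
round 2: derive flow(a,f) via R1 from flow(a,e), flow(e,f)
round 2: derive flow(b,b) via R1 from flow(b,e), flow(e,b)
round 2: derive flow(b,f) via R1 from flow(b,e), flow(e,f)
round 2: derive flow(c,b) via R1 from flow(c,e), flow(e,b)
round 2: derive flow(c,f) via R1 from flow(c,e), flow(e,f)
round 2: derive flow(e,c) via R1 from flow(e,b), flow(b,c)
round 2: derive flow(e,e) via R1 from flow(e,b), flow(b,e)
round 2: derive flow(e,i) via R1 from flow(e,b), flow(b,i)
round 2: derive flow(e,j) via R1 from flow(e,f), flow(f,j)
round 2: derive flow(f,a) via R1 from flow(f,j), flow(j,a)
round 2: derive flow(f,e) via R1 from flow(f,b), flow(b,e)
round 2: derive flow(h,a) via R1 from flow(h,j), flow(j,a)
round 2: derive flow(h,e) via R1 from flow(h,b), flow(b,e)
round 2: derive flow(h,i) via R1 from flow(h,b), flow(b,i)
round 2: derive flow(j,i) via R1 from flow(j,a), flow(a,i)
round 3: derive flow(a,a) via R1 from flow(a,f), flow(f,a)
round 3: derive flow(a,j) via R1 from flow(a,e), flow(e,j)
round 3: derive flow(b,a) via R1 from flow(b,f), flow(f,a)
round 3: derive flow(b,j) via R1 from flow(b,e), flow(e,j)
round 3: derive flow(c,a) via R1 from flow(c,f), flow(f,a)
round 3: derive flow(c,c) via R1 from flow(c,b), flow(b,c)
round 3: derive flow(c,j) via R1 from flow(c,e), flow(e,j)
round 3: derive flow(e,a) via R1 from flow(e,f), flow(f,a)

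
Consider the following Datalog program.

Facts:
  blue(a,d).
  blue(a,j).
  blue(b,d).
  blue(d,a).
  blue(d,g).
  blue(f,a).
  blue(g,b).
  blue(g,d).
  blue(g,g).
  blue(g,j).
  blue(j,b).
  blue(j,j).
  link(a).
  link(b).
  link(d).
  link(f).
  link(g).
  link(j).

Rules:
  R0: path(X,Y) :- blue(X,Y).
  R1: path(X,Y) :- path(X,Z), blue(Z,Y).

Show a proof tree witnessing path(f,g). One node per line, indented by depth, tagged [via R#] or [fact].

round 1: derive path(a,d) via R0 from blue(a,d)
round 1: derive path(a,j) via R0 from blue(a,j)
round 1: derive path(b,d) via R0 from blue(b,d)
round 1: derive path(d,a) via R0 from blue(d,a)
round 1: derive path(d,g) via R0 from blue(d,g)
round 1: derive path(f,a) via R0 from blue(f,a)
round 1: derive path(g,b) via R0 from blue(g,b)
round 1: derive path(g,d) via R0 from blue(g,d)
round 1: derive path(g,g) via R0 from blue(g,g)
round 1: derive path(g,j) via R0 from blue(g,j)
round 1: derive path(j,b) via R0 from blue(j,b)
round 1: derive path(j,j) via R0 from blue(j,j)
round 2: derive path(a,a) via R1 from path(a,d), blue(d,a)
round 2: derive path(a,b) via R1 from path(a,j), blue(j,b)
round 2: derive path(a,g) via R1 from path(a,d), blue(d,g)
round 2: derive path(b,a) via R1 from path(b,d), blue(d,a)
round 2: derive path(b,g) via R1 from path(b,d), blue(d,g)
round 2: derive path(d,b) via R1 from path(d,g), blue(g,b)
round 2: derive path(d,d) via R1 from path(d,a), blue(a,d)
round 2: derive path(d,j) via R1 from path(d,a), blue(a,j)
round 2: derive path(f,d) via R1 from path(f,a), blue(a,d)
round 2: derive path(f,j) via R1 from path(f,a), blue(a,j)
round 2: derive path(g,a) via R1 from path(g,d), blue(d,a)
round 2: derive path(j,d) via R1 from path(j,b), blue(b,d)
round 3: derive path(b,b) via R1 from path(b,g), blue(g,b)
round 3: derive path(b,j) via R1 from path(b,a), blue(a,j)
round 3: derive path(f,b) via R1 from path(f,j), blue(j,b)
round 3: derive path(f,g) via R1 from path(f,d), blue(d,g)
round 3: derive path(j,a) via R1 from path(j,d), blue(d,a)
round 3: derive path(j,g) via R1 from path(j,d), blue(d,g)

path(f,g)  [via R1]
  path(f,d)  [via R1]
    path(f,a)  [via R0]
      blue(f,a)  [fact]
    blue(a,d)  [fact]
  blue(d,g)  [fact]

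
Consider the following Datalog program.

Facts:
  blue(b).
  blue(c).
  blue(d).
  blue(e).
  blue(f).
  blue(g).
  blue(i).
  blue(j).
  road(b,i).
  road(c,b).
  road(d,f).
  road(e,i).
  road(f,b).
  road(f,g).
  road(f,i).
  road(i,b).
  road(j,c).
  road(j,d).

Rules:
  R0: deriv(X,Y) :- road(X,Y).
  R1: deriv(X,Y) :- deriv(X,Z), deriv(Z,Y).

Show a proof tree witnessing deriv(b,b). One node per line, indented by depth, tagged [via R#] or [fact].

deriv(b,b)  [via R1]
  deriv(b,i)  [via R0]
    road(b,i)  [fact]
  deriv(i,b)  [via R0]
    road(i,b)  [fact]

round 1: derive deriv(b,i) via R0 from road(b,i)
round 1: derive deriv(c,b) via R0 from road(c,b)
round 1: derive deriv(d,f) via R0 from road(d,f)
round 1: derive deriv(e,i) via R0 from road(e,i)
round 1: derive deriv(f,b) via R0 from road(f,b)
round 1: derive deriv(f,g) via R0 from road(f,g)
round 1: derive deriv(f,i) via R0 from road(f,i)
round 1: derive deriv(i,b) via R0 from road(i,b)
round 1: derive deriv(j,c) via R0 from road(j,c)
round 1: derive deriv(j,d) via R0 from road(j,d)
round 2: derive deriv(b,b) via R1 from deriv(b,i), deriv(i,b)
round 2: derive deriv(c,i) via R1 from deriv(c,b), deriv(b,i)
round 2: derive deriv(d,b) via R1 from deriv(d,f), deriv(f,b)
round 2: derive deriv(d,g) via R1 from deriv(d,f), deriv(f,g)
round 2: derive deriv(d,i) via R1 from deriv(d,f), deriv(f,i)
round 2: derive deriv(e,b) via R1 from deriv(e,i), deriv(i,b)
round 2: derive deriv(i,i) via R1 from deriv(i,b), deriv(b,i)
round 2: derive deriv(j,b) via R1 from deriv(j,c), deriv(c,b)
round 2: derive deriv(j,f) via R1 from deriv(j,d), deriv(d,f)
round 3: derive deriv(j,g) via R1 from deriv(j,d), deriv(d,g)
round 3: derive deriv(j,i) via R1 from deriv(j,b), deriv(b,i)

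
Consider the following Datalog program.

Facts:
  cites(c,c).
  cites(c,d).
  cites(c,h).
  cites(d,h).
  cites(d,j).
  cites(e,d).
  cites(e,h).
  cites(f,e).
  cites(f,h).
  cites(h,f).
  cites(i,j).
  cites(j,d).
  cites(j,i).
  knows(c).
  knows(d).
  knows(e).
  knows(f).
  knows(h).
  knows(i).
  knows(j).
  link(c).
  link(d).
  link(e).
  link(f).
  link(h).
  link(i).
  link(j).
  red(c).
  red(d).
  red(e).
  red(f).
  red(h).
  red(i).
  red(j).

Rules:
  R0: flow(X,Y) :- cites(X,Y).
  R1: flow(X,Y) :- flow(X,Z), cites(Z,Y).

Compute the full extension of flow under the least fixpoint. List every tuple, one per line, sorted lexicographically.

flow(c,c)
flow(c,d)
flow(c,e)
flow(c,f)
flow(c,h)
flow(c,i)
flow(c,j)
flow(d,d)
flow(d,e)
flow(d,f)
flow(d,h)
flow(d,i)
flow(d,j)
flow(e,d)
flow(e,e)
flow(e,f)
flow(e,h)
flow(e,i)
flow(e,j)
flow(f,d)
flow(f,e)
flow(f,f)
flow(f,h)
flow(f,i)
flow(f,j)
flow(h,d)
flow(h,e)
flow(h,f)
flow(h,h)
flow(h,i)
flow(h,j)
flow(i,d)
flow(i,e)
flow(i,f)
flow(i,h)
flow(i,i)
flow(i,j)
flow(j,d)
flow(j,e)
flow(j,f)
flow(j,h)
flow(j,i)
flow(j,j)

round 1: derive flow(c,c) via R0 from cites(c,c)
round 1: derive flow(c,d) via R0 from cites(c,d)
round 1: derive flow(c,h) via R0 from cites(c,h)
round 1: derive flow(d,h) via R0 from cites(d,h)
round 1: derive flow(d,j) via R0 from cites(d,j)
round 1: derive flow(e,d) via R0 from cites(e,d)
round 1: derive flow(e,h) via R0 from cites(e,h)
round 1: derive flow(f,e) via R0 from cites(f,e)
round 1: derive flow(f,h) via R0 from cites(f,h)
round 1: derive flow(h,f) via R0 from cites(h,f)
round 1: derive flow(i,j) via R0 from cites(i,j)
round 1: derive flow(j,d) via R0 from cites(j,d)
round 1: derive flow(j,i) via R0 from cites(j,i)
round 2: derive flow(c,f) via R1 from flow(c,h), cites(h,f)
round 2: derive flow(c,j) via R1 from flow(c,d), cites(d,j)
round 2: derive flow(d,d) via R1 from flow(d,j), cites(j,d)
round 2: derive flow(d,f) via R1 from flow(d,h), cites(h,f)
round 2: derive flow(d,i) via R1 from flow(d,j), cites(j,i)
round 2: derive flow(e,f) via R1 from flow(e,h), cites(h,f)
round 2: derive flow(e,j) via R1 from flow(e,d), cites(d,j)
round 2: derive flow(f,d) via R1 from flow(f,e), cites(e,d)
round 2: derive flow(f,f) via R1 from flow(f,h), cites(h,f)
round 2: derive flow(h,e) via R1 from flow(h,f), cites(f,e)
round 2: derive flow(h,h) via R1 from flow(h,f), cites(f,h)
round 2: derive flow(i,d) via R1 from flow(i,j), cites(j,d)
round 2: derive flow(i,i) via R1 from flow(i,j), cites(j,i)
round 2: derive flow(j,h) via R1 from flow(j,d), cites(d,h)
round 2: derive flow(j,j) via R1 from flow(j,d), cites(d,j)
round 3: derive flow(c,e) via R1 from flow(c,f), cites(f,e)
round 3: derive flow(c,i) via R1 from flow(c,j), cites(j,i)
round 3: derive flow(d,e) via R1 from flow(d,f), cites(f,e)
round 3: derive flow(e,e) via R1 from flow(e,f), cites(f,e)
round 3: derive flow(e,i) via R1 from flow(e,j), cites(j,i)
round 3: derive flow(f,j) via R1 from flow(f,d), cites(d,j)
round 3: derive flow(h,d) via R1 from flow(h,e), cites(e,d)
round 3: derive flow(i,h) via R1 from flow(i,d), cites(d,h)
round 3: derive flow(j,f) via R1 from flow(j,h), cites(h,f)
round 4: derive flow(f,i) via R1 from flow(f,j), cites(j,i)
round 4: derive flow(h,j) via R1 from flow(h,d), cites(d,j)
round 4: derive flow(i,f) via R1 from flow(i,h), cites(h,f)
round 4: derive flow(j,e) via R1 from flow(j,f), cites(f,e)
round 5: derive flow(h,i) via R1 from flow(h,j), cites(j,i)
round 5: derive flow(i,e) via R1 from flow(i,f), cites(f,e)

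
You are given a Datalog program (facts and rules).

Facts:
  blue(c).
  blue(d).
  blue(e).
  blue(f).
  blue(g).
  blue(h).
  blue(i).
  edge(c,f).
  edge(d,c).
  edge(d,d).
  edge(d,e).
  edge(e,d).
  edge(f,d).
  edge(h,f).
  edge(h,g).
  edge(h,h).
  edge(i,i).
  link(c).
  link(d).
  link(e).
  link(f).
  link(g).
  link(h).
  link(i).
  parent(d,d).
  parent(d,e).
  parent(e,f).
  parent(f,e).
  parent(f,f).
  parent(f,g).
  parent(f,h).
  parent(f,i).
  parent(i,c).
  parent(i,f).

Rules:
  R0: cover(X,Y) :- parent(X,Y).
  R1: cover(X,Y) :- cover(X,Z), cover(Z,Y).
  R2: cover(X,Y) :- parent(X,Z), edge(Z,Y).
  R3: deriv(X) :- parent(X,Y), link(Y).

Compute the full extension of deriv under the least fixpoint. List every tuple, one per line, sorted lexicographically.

round 1: derive deriv(d) via R3 from parent(d,d), link(d)
round 1: derive deriv(e) via R3 from parent(e,f), link(f)
round 1: derive deriv(f) via R3 from parent(f,e), link(e)
round 1: derive deriv(i) via R3 from parent(i,c), link(c)

deriv(d)
deriv(e)
deriv(f)
deriv(i)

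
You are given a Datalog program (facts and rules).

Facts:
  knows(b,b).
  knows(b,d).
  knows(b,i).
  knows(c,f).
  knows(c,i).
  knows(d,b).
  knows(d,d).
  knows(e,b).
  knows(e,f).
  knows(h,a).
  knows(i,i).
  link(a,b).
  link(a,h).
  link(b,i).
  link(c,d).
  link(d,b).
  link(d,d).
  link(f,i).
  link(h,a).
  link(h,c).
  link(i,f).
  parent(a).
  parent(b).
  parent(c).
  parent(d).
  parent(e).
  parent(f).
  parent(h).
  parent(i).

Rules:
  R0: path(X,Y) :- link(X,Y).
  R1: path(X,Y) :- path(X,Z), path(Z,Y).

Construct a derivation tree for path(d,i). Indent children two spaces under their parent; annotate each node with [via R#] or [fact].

path(d,i)  [via R1]
  path(d,b)  [via R0]
    link(d,b)  [fact]
  path(b,i)  [via R0]
    link(b,i)  [fact]

round 1: derive path(a,b) via R0 from link(a,b)
round 1: derive path(a,h) via R0 from link(a,h)
round 1: derive path(b,i) via R0 from link(b,i)
round 1: derive path(c,d) via R0 from link(c,d)
round 1: derive path(d,b) via R0 from link(d,b)
round 1: derive path(d,d) via R0 from link(d,d)
round 1: derive path(f,i) via R0 from link(f,i)
round 1: derive path(h,a) via R0 from link(h,a)
round 1: derive path(h,c) via R0 from link(h,c)
round 1: derive path(i,f) via R0 from link(i,f)
round 2: derive path(a,a) via R1 from path(a,h), path(h,a)
round 2: derive path(a,c) via R1 from path(a,h), path(h,c)
round 2: derive path(a,i) via R1 from path(a,b), path(b,i)
round 2: derive path(b,f) via R1 from path(b,i), path(i,f)
round 2: derive path(c,b) via R1 from path(c,d), path(d,b)
round 2: derive path(d,i) via R1 from path(d,b), path(b,i)
round 2: derive path(f,f) via R1 from path(f,i), path(i,f)
round 2: derive path(h,b) via R1 from path(h,a), path(a,b)
round 2: derive path(h,d) via R1 from path(h,c), path(c,d)
round 2: derive path(h,h) via R1 from path(h,a), path(a,h)
round 2: derive path(i,i) via R1 from path(i,f), path(f,i)
round 3: derive path(a,d) via R1 from path(a,c), path(c,d)
round 3: derive path(a,f) via R1 from path(a,b), path(b,f)
round 3: derive path(c,f) via R1 from path(c,b), path(b,f)
round 3: derive path(c,i) via R1 from path(c,b), path(b,i)
round 3: derive path(d,f) via R1 from path(d,b), path(b,f)
round 3: derive path(h,f) via R1 from path(h,b), path(b,f)
round 3: derive path(h,i) via R1 from path(h,a), path(a,i)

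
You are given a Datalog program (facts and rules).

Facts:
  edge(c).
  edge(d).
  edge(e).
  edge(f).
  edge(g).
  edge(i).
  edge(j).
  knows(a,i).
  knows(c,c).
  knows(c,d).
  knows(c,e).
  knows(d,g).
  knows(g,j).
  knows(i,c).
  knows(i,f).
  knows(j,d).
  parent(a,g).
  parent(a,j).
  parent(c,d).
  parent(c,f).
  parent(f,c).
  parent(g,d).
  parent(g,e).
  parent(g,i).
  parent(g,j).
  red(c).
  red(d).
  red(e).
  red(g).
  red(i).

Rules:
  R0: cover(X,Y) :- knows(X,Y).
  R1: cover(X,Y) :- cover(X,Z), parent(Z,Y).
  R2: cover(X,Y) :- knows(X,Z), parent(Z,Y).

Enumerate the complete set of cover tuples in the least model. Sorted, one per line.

round 1: derive cover(a,i) via R0 from knows(a,i)
round 1: derive cover(c,c) via R0 from knows(c,c)
round 1: derive cover(c,d) via R0 from knows(c,d)
round 1: derive cover(c,e) via R0 from knows(c,e)
round 1: derive cover(d,g) via R0 from knows(d,g)
round 1: derive cover(g,j) via R0 from knows(g,j)
round 1: derive cover(i,c) via R0 from knows(i,c)
round 1: derive cover(i,f) via R0 from knows(i,f)
round 1: derive cover(j,d) via R0 from knows(j,d)
round 1: derive cover(c,f) via R2 from knows(c,c), parent(c,f)
round 1: derive cover(d,d) via R2 from knows(d,g), parent(g,d)
round 1: derive cover(d,e) via R2 from knows(d,g), parent(g,e)
round 1: derive cover(d,i) via R2 from knows(d,g), parent(g,i)
round 1: derive cover(d,j) via R2 from knows(d,g), parent(g,j)
round 1: derive cover(i,d) via R2 from knows(i,c), parent(c,d)

cover(a,i)
cover(c,c)
cover(c,d)
cover(c,e)
cover(c,f)
cover(d,d)
cover(d,e)
cover(d,g)
cover(d,i)
cover(d,j)
cover(g,j)
cover(i,c)
cover(i,d)
cover(i,f)
cover(j,d)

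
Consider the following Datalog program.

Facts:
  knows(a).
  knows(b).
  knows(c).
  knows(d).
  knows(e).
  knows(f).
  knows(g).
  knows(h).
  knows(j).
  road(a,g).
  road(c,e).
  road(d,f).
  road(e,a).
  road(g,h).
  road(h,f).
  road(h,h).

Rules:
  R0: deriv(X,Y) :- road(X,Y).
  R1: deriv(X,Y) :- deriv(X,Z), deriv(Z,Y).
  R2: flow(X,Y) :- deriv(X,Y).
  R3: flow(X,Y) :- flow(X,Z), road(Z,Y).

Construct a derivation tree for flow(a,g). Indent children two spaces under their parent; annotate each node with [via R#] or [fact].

round 1: derive deriv(a,g) via R0 from road(a,g)
round 1: derive deriv(c,e) via R0 from road(c,e)
round 1: derive deriv(d,f) via R0 from road(d,f)
round 1: derive deriv(e,a) via R0 from road(e,a)
round 1: derive deriv(g,h) via R0 from road(g,h)
round 1: derive deriv(h,f) via R0 from road(h,f)
round 1: derive deriv(h,h) via R0 from road(h,h)
round 2: derive deriv(a,h) via R1 from deriv(a,g), deriv(g,h)
round 2: derive deriv(c,a) via R1 from deriv(c,e), deriv(e,a)
round 2: derive deriv(e,g) via R1 from deriv(e,a), deriv(a,g)
round 2: derive deriv(g,f) via R1 from deriv(g,h), deriv(h,f)
round 2: derive flow(a,g) via R2 from deriv(a,g)
round 2: derive flow(c,e) via R2 from deriv(c,e)
round 2: derive flow(d,f) via R2 from deriv(d,f)
round 2: derive flow(e,a) via R2 from deriv(e,a)
round 2: derive flow(g,h) via R2 from deriv(g,h)
round 2: derive flow(h,f) via R2 from deriv(h,f)
round 2: derive flow(h,h) via R2 from deriv(h,h)
round 3: derive deriv(a,f) via R1 from deriv(a,g), deriv(g,f)
round 3: derive deriv(c,g) via R1 from deriv(c,a), deriv(a,g)
round 3: derive deriv(c,h) via R1 from deriv(c,a), deriv(a,h)
round 3: derive deriv(e,f) via R1 from deriv(e,g), deriv(g,f)
round 3: derive deriv(e,h) via R1 from deriv(e,a), deriv(a,h)
round 3: derive flow(a,h) via R2 from deriv(a,h)
round 3: derive flow(c,a) via R2 from deriv(c,a)
round 3: derive flow(e,g) via R2 from deriv(e,g)
round 3: derive flow(g,f) via R2 from deriv(g,f)
round 4: derive deriv(c,f) via R1 from deriv(c,a), deriv(a,f)
round 4: derive flow(a,f) via R2 from deriv(a,f)
round 4: derive flow(c,g) via R2 from deriv(c,g)
round 4: derive flow(c,h) via R2 from deriv(c,h)
round 4: derive flow(e,f) via R2 from deriv(e,f)
round 4: derive flow(e,h) via R2 from deriv(e,h)
round 5: derive flow(c,f) via R2 from deriv(c,f)

flow(a,g)  [via R2]
  deriv(a,g)  [via R0]
    road(a,g)  [fact]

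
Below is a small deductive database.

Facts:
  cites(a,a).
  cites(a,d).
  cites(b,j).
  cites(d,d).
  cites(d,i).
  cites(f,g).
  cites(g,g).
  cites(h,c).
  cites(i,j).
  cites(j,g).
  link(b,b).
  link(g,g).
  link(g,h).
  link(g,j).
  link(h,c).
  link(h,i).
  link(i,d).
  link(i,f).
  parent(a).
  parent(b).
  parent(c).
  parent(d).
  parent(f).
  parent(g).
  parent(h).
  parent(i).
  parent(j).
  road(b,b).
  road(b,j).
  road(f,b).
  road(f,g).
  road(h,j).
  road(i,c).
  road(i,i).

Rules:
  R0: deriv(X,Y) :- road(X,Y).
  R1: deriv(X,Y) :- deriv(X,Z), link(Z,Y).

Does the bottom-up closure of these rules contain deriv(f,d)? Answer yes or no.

yes

round 1: derive deriv(b,b) via R0 from road(b,b)
round 1: derive deriv(b,j) via R0 from road(b,j)
round 1: derive deriv(f,b) via R0 from road(f,b)
round 1: derive deriv(f,g) via R0 from road(f,g)
round 1: derive deriv(h,j) via R0 from road(h,j)
round 1: derive deriv(i,c) via R0 from road(i,c)
round 1: derive deriv(i,i) via R0 from road(i,i)
round 2: derive deriv(f,h) via R1 from deriv(f,g), link(g,h)
round 2: derive deriv(f,j) via R1 from deriv(f,g), link(g,j)
round 2: derive deriv(i,d) via R1 from deriv(i,i), link(i,d)
round 2: derive deriv(i,f) via R1 from deriv(i,i), link(i,f)
round 3: derive deriv(f,c) via R1 from deriv(f,h), link(h,c)
round 3: derive deriv(f,i) via R1 from deriv(f,h), link(h,i)
round 4: derive deriv(f,d) via R1 from deriv(f,i), link(i,d)
round 4: derive deriv(f,f) via R1 from deriv(f,i), link(i,f)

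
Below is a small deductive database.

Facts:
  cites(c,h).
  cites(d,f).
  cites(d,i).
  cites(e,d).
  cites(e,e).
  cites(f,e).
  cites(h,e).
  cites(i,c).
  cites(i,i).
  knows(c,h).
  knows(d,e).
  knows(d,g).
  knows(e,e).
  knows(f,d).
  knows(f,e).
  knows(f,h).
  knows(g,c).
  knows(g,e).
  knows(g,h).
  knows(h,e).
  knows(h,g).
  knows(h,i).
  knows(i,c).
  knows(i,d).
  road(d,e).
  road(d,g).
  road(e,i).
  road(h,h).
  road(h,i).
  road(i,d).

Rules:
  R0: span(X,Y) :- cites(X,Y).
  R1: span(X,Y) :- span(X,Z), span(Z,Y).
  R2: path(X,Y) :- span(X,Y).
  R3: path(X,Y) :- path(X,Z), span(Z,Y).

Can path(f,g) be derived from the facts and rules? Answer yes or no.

round 1: derive span(c,h) via R0 from cites(c,h)
round 1: derive span(d,f) via R0 from cites(d,f)
round 1: derive span(d,i) via R0 from cites(d,i)
round 1: derive span(e,d) via R0 from cites(e,d)
round 1: derive span(e,e) via R0 from cites(e,e)
round 1: derive span(f,e) via R0 from cites(f,e)
round 1: derive span(h,e) via R0 from cites(h,e)
round 1: derive span(i,c) via R0 from cites(i,c)
round 1: derive span(i,i) via R0 from cites(i,i)
round 2: derive span(c,e) via R1 from span(c,h), span(h,e)
round 2: derive span(d,c) via R1 from span(d,i), span(i,c)
round 2: derive span(d,e) via R1 from span(d,f), span(f,e)
round 2: derive span(e,f) via R1 from span(e,d), span(d,f)
round 2: derive span(e,i) via R1 from span(e,d), span(d,i)
round 2: derive span(f,d) via R1 from span(f,e), span(e,d)
round 2: derive span(h,d) via R1 from span(h,e), span(e,d)
round 2: derive span(i,h) via R1 from span(i,c), span(c,h)
round 2: derive path(c,h) via R2 from span(c,h)
round 2: derive path(d,f) via R2 from span(d,f)
round 2: derive path(d,i) via R2 from span(d,i)
round 2: derive path(e,d) via R2 from span(e,d)
round 2: derive path(e,e) via R2 from span(e,e)
round 2: derive path(f,e) via R2 from span(f,e)
round 2: derive path(h,e) via R2 from span(h,e)
round 2: derive path(i,c) via R2 from span(i,c)
round 2: derive path(i,i) via R2 from span(i,i)
round 3: derive span(c,d) via R1 from span(c,e), span(e,d)
round 3: derive span(c,f) via R1 from span(c,e), span(e,f)
round 3: derive span(c,i) via R1 from span(c,e), span(e,i)
round 3: derive span(d,d) via R1 from span(d,e), span(e,d)
round 3: derive span(d,h) via R1 from span(d,c), span(c,h)
round 3: derive span(e,c) via R1 from span(e,d), span(d,c)
round 3: derive span(e,h) via R1 from span(e,i), span(i,h)
round 3: derive span(f,c) via R1 from span(f,d), span(d,c)
round 3: derive span(f,f) via R1 from span(f,d), span(d,f)
round 3: derive span(f,i) via R1 from span(f,d), span(d,i)
round 3: derive span(h,c) via R1 from span(h,d), span(d,c)
round 3: derive span(h,f) via R1 from span(h,d), span(d,f)
round 3: derive span(h,i) via R1 from span(h,d), span(d,i)
round 3: derive span(i,d) via R1 from span(i,h), span(h,d)
round 3: derive span(i,e) via R1 from span(i,c), span(c,e)
round 3: derive path(c,e) via R2 from span(c,e)
round 3: derive path(d,c) via R2 from span(d,c)
round 3: derive path(d,e) via R2 from span(d,e)
round 3: derive path(e,f) via R2 from span(e,f)
round 3: derive path(e,i) via R2 from span(e,i)
round 3: derive path(f,d) via R2 from span(f,d)
round 3: derive path(h,d) via R2 from span(h,d)
round 3: derive path(i,h) via R2 from span(i,h)
round 3: derive path(c,d) via R3 from path(c,h), span(h,d)
round 3: derive path(d,d) via R3 from path(d,f), span(f,d)
round 3: derive path(d,h) via R3 from path(d,i), span(i,h)
round 3: derive path(e,c) via R3 from path(e,d), span(d,c)
round 3: derive path(f,f) via R3 from path(f,e), span(e,f)
round 3: derive path(f,i) via R3 from path(f,e), span(e,i)
round 3: derive path(h,f) via R3 from path(h,e), span(e,f)
round 3: derive path(h,i) via R3 from path(h,e), span(e,i)
round 3: derive path(i,e) via R3 from path(i,c), span(c,e)
round 4: derive span(c,c) via R1 from span(c,d), span(d,c)
round 4: derive span(f,h) via R1 from span(f,c), span(c,h)
round 4: derive span(h,h) via R1 from span(h,c), span(c,h)
round 4: derive span(i,f) via R1 from span(i,c), span(c,f)
round 4: derive path(c,f) via R2 from span(c,f)
round 4: derive path(c,i) via R2 from span(c,i)
round 4: derive path(e,h) via R2 from span(e,h)
round 4: derive path(f,c) via R2 from span(f,c)
round 4: derive path(h,c) via R2 from span(h,c)
round 4: derive path(i,d) via R2 from span(i,d)
round 4: derive path(c,c) via R3 from path(c,d), span(d,c)
round 4: derive path(f,h) via R3 from path(f,d), span(d,h)
round 4: derive path(h,h) via R3 from path(h,d), span(d,h)
round 4: derive path(i,f) via R3 from path(i,c), span(c,f)

no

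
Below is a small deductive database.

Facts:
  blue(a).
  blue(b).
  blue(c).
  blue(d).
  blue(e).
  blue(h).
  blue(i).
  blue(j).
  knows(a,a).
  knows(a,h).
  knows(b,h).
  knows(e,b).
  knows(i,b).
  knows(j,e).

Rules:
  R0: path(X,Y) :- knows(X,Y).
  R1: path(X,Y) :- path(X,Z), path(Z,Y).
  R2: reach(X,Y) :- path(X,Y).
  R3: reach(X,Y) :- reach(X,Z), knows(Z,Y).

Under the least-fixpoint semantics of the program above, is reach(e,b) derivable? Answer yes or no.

yes

round 1: derive path(a,a) via R0 from knows(a,a)
round 1: derive path(a,h) via R0 from knows(a,h)
round 1: derive path(b,h) via R0 from knows(b,h)
round 1: derive path(e,b) via R0 from knows(e,b)
round 1: derive path(i,b) via R0 from knows(i,b)
round 1: derive path(j,e) via R0 from knows(j,e)
round 2: derive path(e,h) via R1 from path(e,b), path(b,h)
round 2: derive path(i,h) via R1 from path(i,b), path(b,h)
round 2: derive path(j,b) via R1 from path(j,e), path(e,b)
round 2: derive reach(a,a) via R2 from path(a,a)
round 2: derive reach(a,h) via R2 from path(a,h)
round 2: derive reach(b,h) via R2 from path(b,h)
round 2: derive reach(e,b) via R2 from path(e,b)
round 2: derive reach(i,b) via R2 from path(i,b)
round 2: derive reach(j,e) via R2 from path(j,e)
round 3: derive path(j,h) via R1 from path(j,b), path(b,h)
round 3: derive reach(e,h) via R2 from path(e,h)
round 3: derive reach(i,h) via R2 from path(i,h)
round 3: derive reach(j,b) via R2 from path(j,b)
round 4: derive reach(j,h) via R2 from path(j,h)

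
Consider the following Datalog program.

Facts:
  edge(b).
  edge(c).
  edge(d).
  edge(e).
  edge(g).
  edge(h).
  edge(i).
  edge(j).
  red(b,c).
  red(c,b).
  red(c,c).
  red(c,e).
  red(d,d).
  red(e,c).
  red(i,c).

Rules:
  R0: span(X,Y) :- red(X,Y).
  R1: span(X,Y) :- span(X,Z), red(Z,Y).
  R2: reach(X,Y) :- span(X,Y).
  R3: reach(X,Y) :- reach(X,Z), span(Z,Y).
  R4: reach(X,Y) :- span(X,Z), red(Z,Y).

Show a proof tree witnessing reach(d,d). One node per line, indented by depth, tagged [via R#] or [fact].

round 1: derive span(b,c) via R0 from red(b,c)
round 1: derive span(c,b) via R0 from red(c,b)
round 1: derive span(c,c) via R0 from red(c,c)
round 1: derive span(c,e) via R0 from red(c,e)
round 1: derive span(d,d) via R0 from red(d,d)
round 1: derive span(e,c) via R0 from red(e,c)
round 1: derive span(i,c) via R0 from red(i,c)
round 2: derive span(b,b) via R1 from span(b,c), red(c,b)
round 2: derive span(b,e) via R1 from span(b,c), red(c,e)
round 2: derive span(e,b) via R1 from span(e,c), red(c,b)
round 2: derive span(e,e) via R1 from span(e,c), red(c,e)
round 2: derive span(i,b) via R1 from span(i,c), red(c,b)
round 2: derive span(i,e) via R1 from span(i,c), red(c,e)
round 2: derive reach(b,c) via R2 from span(b,c)
round 2: derive reach(c,b) via R2 from span(c,b)
round 2: derive reach(c,c) via R2 from span(c,c)
round 2: derive reach(c,e) via R2 from span(c,e)
round 2: derive reach(d,d) via R2 from span(d,d)
round 2: derive reach(e,c) via R2 from span(e,c)
round 2: derive reach(i,c) via R2 from span(i,c)
round 2: derive reach(b,b) via R4 from span(b,c), red(c,b)
round 2: derive reach(b,e) via R4 from span(b,c), red(c,e)
round 2: derive reach(e,b) via R4 from span(e,c), red(c,b)
round 2: derive reach(e,e) via R4 from span(e,c), red(c,e)
round 2: derive reach(i,b) via R4 from span(i,c), red(c,b)
round 2: derive reach(i,e) via R4 from span(i,c), red(c,e)

reach(d,d)  [via R2]
  span(d,d)  [via R0]
    red(d,d)  [fact]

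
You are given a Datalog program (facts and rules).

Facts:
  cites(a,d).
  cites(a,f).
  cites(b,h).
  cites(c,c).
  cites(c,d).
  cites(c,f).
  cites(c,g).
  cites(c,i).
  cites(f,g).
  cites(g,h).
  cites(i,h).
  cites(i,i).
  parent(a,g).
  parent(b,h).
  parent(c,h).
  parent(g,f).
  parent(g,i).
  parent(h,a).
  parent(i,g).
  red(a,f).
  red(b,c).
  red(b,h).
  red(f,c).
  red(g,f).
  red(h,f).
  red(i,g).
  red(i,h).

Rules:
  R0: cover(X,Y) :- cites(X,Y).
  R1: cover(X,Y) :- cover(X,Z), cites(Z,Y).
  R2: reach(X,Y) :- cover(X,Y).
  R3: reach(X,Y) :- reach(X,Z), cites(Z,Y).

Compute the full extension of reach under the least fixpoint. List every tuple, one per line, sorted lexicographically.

reach(a,d)
reach(a,f)
reach(a,g)
reach(a,h)
reach(b,h)
reach(c,c)
reach(c,d)
reach(c,f)
reach(c,g)
reach(c,h)
reach(c,i)
reach(f,g)
reach(f,h)
reach(g,h)
reach(i,h)
reach(i,i)

round 1: derive cover(a,d) via R0 from cites(a,d)
round 1: derive cover(a,f) via R0 from cites(a,f)
round 1: derive cover(b,h) via R0 from cites(b,h)
round 1: derive cover(c,c) via R0 from cites(c,c)
round 1: derive cover(c,d) via R0 from cites(c,d)
round 1: derive cover(c,f) via R0 from cites(c,f)
round 1: derive cover(c,g) via R0 from cites(c,g)
round 1: derive cover(c,i) via R0 from cites(c,i)
round 1: derive cover(f,g) via R0 from cites(f,g)
round 1: derive cover(g,h) via R0 from cites(g,h)
round 1: derive cover(i,h) via R0 from cites(i,h)
round 1: derive cover(i,i) via R0 from cites(i,i)
round 2: derive cover(a,g) via R1 from cover(a,f), cites(f,g)
round 2: derive cover(c,h) via R1 from cover(c,g), cites(g,h)
round 2: derive cover(f,h) via R1 from cover(f,g), cites(g,h)
round 2: derive reach(a,d) via R2 from cover(a,d)
round 2: derive reach(a,f) via R2 from cover(a,f)
round 2: derive reach(b,h) via R2 from cover(b,h)
round 2: derive reach(c,c) via R2 from cover(c,c)
round 2: derive reach(c,d) via R2 from cover(c,d)
round 2: derive reach(c,f) via R2 from cover(c,f)
round 2: derive reach(c,g) via R2 from cover(c,g)
round 2: derive reach(c,i) via R2 from cover(c,i)
round 2: derive reach(f,g) via R2 from cover(f,g)
round 2: derive reach(g,h) via R2 from cover(g,h)
round 2: derive reach(i,h) via R2 from cover(i,h)
round 2: derive reach(i,i) via R2 from cover(i,i)
round 3: derive cover(a,h) via R1 from cover(a,g), cites(g,h)
round 3: derive reach(a,g) via R2 from cover(a,g)
round 3: derive reach(c,h) via R2 from cover(c,h)
round 3: derive reach(f,h) via R2 from cover(f,h)
round 4: derive reach(a,h) via R2 from cover(a,h)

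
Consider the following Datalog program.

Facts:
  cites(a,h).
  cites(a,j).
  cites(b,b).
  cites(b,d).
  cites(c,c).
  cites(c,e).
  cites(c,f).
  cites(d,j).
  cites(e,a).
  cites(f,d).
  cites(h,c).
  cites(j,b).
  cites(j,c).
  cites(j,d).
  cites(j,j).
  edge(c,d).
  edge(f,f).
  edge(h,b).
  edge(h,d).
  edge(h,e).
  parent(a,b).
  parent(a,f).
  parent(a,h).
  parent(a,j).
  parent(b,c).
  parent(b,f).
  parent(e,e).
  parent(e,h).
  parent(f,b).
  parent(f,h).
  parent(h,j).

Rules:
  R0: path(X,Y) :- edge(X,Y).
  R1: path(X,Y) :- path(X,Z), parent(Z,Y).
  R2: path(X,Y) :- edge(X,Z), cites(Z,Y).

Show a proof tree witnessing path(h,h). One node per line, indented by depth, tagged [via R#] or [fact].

round 1: derive path(c,d) via R0 from edge(c,d)
round 1: derive path(f,f) via R0 from edge(f,f)
round 1: derive path(h,b) via R0 from edge(h,b)
round 1: derive path(h,d) via R0 from edge(h,d)
round 1: derive path(h,e) via R0 from edge(h,e)
round 1: derive path(c,j) via R2 from edge(c,d), cites(d,j)
round 1: derive path(f,d) via R2 from edge(f,f), cites(f,d)
round 1: derive path(h,a) via R2 from edge(h,e), cites(e,a)
round 1: derive path(h,j) via R2 from edge(h,d), cites(d,j)
round 2: derive path(f,b) via R1 from path(f,f), parent(f,b)
round 2: derive path(f,h) via R1 from path(f,f), parent(f,h)
round 2: derive path(h,c) via R1 from path(h,b), parent(b,c)
round 2: derive path(h,f) via R1 from path(h,a), parent(a,f)
round 2: derive path(h,h) via R1 from path(h,a), parent(a,h)
round 3: derive path(f,c) via R1 from path(f,b), parent(b,c)
round 3: derive path(f,j) via R1 from path(f,h), parent(h,j)

path(h,h)  [via R1]
  path(h,a)  [via R2]
    edge(h,e)  [fact]
    cites(e,a)  [fact]
  parent(a,h)  [fact]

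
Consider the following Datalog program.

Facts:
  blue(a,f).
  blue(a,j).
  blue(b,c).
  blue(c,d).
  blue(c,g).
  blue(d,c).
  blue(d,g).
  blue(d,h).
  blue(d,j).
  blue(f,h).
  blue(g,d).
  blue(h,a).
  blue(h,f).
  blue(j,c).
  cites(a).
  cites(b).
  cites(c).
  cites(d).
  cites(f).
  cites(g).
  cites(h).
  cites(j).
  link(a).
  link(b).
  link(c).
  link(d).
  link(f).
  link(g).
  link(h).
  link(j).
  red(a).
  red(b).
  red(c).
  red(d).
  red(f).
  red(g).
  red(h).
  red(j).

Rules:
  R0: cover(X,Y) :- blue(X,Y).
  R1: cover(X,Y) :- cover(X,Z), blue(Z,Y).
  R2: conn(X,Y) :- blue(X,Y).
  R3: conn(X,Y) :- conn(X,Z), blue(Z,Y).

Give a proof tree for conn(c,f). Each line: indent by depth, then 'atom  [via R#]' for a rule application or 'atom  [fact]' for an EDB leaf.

round 1: derive conn(a,f) via R2 from blue(a,f)
round 1: derive conn(a,j) via R2 from blue(a,j)
round 1: derive conn(b,c) via R2 from blue(b,c)
round 1: derive conn(c,d) via R2 from blue(c,d)
round 1: derive conn(c,g) via R2 from blue(c,g)
round 1: derive conn(d,c) via R2 from blue(d,c)
round 1: derive conn(d,g) via R2 from blue(d,g)
round 1: derive conn(d,h) via R2 from blue(d,h)
round 1: derive conn(d,j) via R2 from blue(d,j)
round 1: derive conn(f,h) via R2 from blue(f,h)
round 1: derive conn(g,d) via R2 from blue(g,d)
round 1: derive conn(h,a) via R2 from blue(h,a)
round 1: derive conn(h,f) via R2 from blue(h,f)
round 1: derive conn(j,c) via R2 from blue(j,c)
round 2: derive conn(a,c) via R3 from conn(a,j), blue(j,c)
round 2: derive conn(a,h) via R3 from conn(a,f), blue(f,h)
round 2: derive conn(b,d) via R3 from conn(b,c), blue(c,d)
round 2: derive conn(b,g) via R3 from conn(b,c), blue(c,g)
round 2: derive conn(c,c) via R3 from conn(c,d), blue(d,c)
round 2: derive conn(c,h) via R3 from conn(c,d), blue(d,h)
round 2: derive conn(c,j) via R3 from conn(c,d), blue(d,j)
round 2: derive conn(d,a) via R3 from conn(d,h), blue(h,a)
round 2: derive conn(d,d) via R3 from conn(d,c), blue(c,d)
round 2: derive conn(d,f) via R3 from conn(d,h), blue(h,f)
round 2: derive conn(f,a) via R3 from conn(f,h), blue(h,a)
round 2: derive conn(f,f) via R3 from conn(f,h), blue(h,f)
round 2: derive conn(g,c) via R3 from conn(g,d), blue(d,c)
round 2: derive conn(g,g) via R3 from conn(g,d), blue(d,g)
round 2: derive conn(g,h) via R3 from conn(g,d), blue(d,h)
round 2: derive conn(g,j) via R3 from conn(g,d), blue(d,j)
round 2: derive conn(h,h) via R3 from conn(h,f), blue(f,h)
round 2: derive conn(h,j) via R3 from conn(h,a), blue(a,j)
round 2: derive conn(j,d) via R3 from conn(j,c), blue(c,d)
round 2: derive conn(j,g) via R3 from conn(j,c), blue(c,g)
round 3: derive conn(a,a) via R3 from conn(a,h), blue(h,a)
round 3: derive conn(a,d) via R3 from conn(a,c), blue(c,d)
round 3: derive conn(a,g) via R3 from conn(a,c), blue(c,g)
round 3: derive conn(b,h) via R3 from conn(b,d), blue(d,h)
round 3: derive conn(b,j) via R3 from conn(b,d), blue(d,j)
round 3: derive conn(c,a) via R3 from conn(c,h), blue(h,a)
round 3: derive conn(c,f) via R3 from conn(c,h), blue(h,f)
round 3: derive conn(f,j) via R3 from conn(f,a), blue(a,j)
round 3: derive conn(g,a) via R3 from conn(g,h), blue(h,a)
round 3: derive conn(g,f) via R3 from conn(g,h), blue(h,f)
round 3: derive conn(h,c) via R3 from conn(h,j), blue(j,c)
round 3: derive conn(j,h) via R3 from conn(j,d), blue(d,h)
round 3: derive conn(j,j) via R3 from conn(j,d), blue(d,j)
round 4: derive conn(b,a) via R3 from conn(b,h), blue(h,a)
round 4: derive conn(b,f) via R3 from conn(b,h), blue(h,f)
round 4: derive conn(f,c) via R3 from conn(f,j), blue(j,c)
round 4: derive conn(h,d) via R3 from conn(h,c), blue(c,d)
round 4: derive conn(h,g) via R3 from conn(h,c), blue(c,g)
round 4: derive conn(j,a) via R3 from conn(j,h), blue(h,a)
round 4: derive conn(j,f) via R3 from conn(j,h), blue(h,f)
round 5: derive conn(f,d) via R3 from conn(f,c), blue(c,d)
round 5: derive conn(f,g) via R3 from conn(f,c), blue(c,g)

conn(c,f)  [via R3]
  conn(c,h)  [via R3]
    conn(c,d)  [via R2]
      blue(c,d)  [fact]
    blue(d,h)  [fact]
  blue(h,f)  [fact]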